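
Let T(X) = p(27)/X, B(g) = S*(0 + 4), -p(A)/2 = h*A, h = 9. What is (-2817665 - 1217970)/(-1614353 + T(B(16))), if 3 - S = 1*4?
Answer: 8071270/3228463 ≈ 2.5000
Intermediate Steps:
S = -1 (S = 3 - 4 = -1)
p(A) = -18*A
B(g) = -4 (B(g) = -(0 + 4) = -1*4 = -4)
T(X) = -486/X (T(X) = (-18*27)/X = -486/X)
(-2817665 - 1217970)/(-1614353 + T(B(16))) = (-2817665 - 1217970)/(-1614353 - 486/(-4)) = -4035635/(-1614353 - 486*(-¼)) = -4035635/(-1614353 + 243/2) = -4035635/(-3228463/2) = -4035635*(-2/3228463) = 8071270/3228463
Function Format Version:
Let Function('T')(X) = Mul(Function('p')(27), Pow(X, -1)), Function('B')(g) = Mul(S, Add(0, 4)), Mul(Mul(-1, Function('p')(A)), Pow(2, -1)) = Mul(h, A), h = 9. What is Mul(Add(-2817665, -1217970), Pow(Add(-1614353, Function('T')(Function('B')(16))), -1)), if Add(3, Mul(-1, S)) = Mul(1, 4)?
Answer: Rational(8071270, 3228463) ≈ 2.5000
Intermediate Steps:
S = -1 (S = Add(3, Mul(-1, Mul(1, 4))) = Add(3, Mul(-1, 4)) = Add(3, -4) = -1)
Function('p')(A) = Mul(-18, A) (Function('p')(A) = Mul(-2, Mul(9, A)) = Mul(-18, A))
Function('B')(g) = -4 (Function('B')(g) = Mul(-1, Add(0, 4)) = Mul(-1, 4) = -4)
Function('T')(X) = Mul(-486, Pow(X, -1)) (Function('T')(X) = Mul(Mul(-18, 27), Pow(X, -1)) = Mul(-486, Pow(X, -1)))
Mul(Add(-2817665, -1217970), Pow(Add(-1614353, Function('T')(Function('B')(16))), -1)) = Mul(Add(-2817665, -1217970), Pow(Add(-1614353, Mul(-486, Pow(-4, -1))), -1)) = Mul(-4035635, Pow(Add(-1614353, Mul(-486, Rational(-1, 4))), -1)) = Mul(-4035635, Pow(Add(-1614353, Rational(243, 2)), -1)) = Mul(-4035635, Pow(Rational(-3228463, 2), -1)) = Mul(-4035635, Rational(-2, 3228463)) = Rational(8071270, 3228463)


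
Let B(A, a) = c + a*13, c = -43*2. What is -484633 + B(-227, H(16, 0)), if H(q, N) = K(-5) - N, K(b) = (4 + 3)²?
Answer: -484082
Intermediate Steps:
c = -86
K(b) = 49 (K(b) = 7² = 49)
H(q, N) = 49 - N
B(A, a) = -86 + 13*a (B(A, a) = -86 + a*13 = -86 + 13*a)
-484633 + B(-227, H(16, 0)) = -484633 + (-86 + 13*(49 - 1*0)) = -484633 + (-86 + 13*(49 + 0)) = -484633 + (-86 + 13*49) = -484633 + (-86 + 637) = -484633 + 551 = -484082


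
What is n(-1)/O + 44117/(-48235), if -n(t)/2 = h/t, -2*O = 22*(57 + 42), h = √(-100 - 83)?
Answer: -44117/48235 - 2*I*√183/1089 ≈ -0.91463 - 0.024844*I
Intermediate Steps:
h = I*√183 (h = √(-183) = I*√183 ≈ 13.528*I)
O = -1089 (O = -11*(57 + 42) = -11*99 = -½*2178 = -1089)
n(t) = -2*I*√183/t
n(-1)/O + 44117/(-48235) = -2*I*√183/(-1)/(-1089) + 44117/(-48235) = -2*I*√183*(-1)*(-1/1089) + 44117*(-1/48235) = (2*I*√183)*(-1/1089) - 44117/48235 = -2*I*√183/1089 - 44117/48235 = -44117/48235 - 2*I*√183/1089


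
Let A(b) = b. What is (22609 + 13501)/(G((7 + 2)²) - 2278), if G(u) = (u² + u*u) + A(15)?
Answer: 36110/10859 ≈ 3.3254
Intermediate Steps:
G(u) = 15 + 2*u² (G(u) = (u² + u*u) + 15 = (u² + u²) + 15 = 2*u² + 15 = 15 + 2*u²)
(22609 + 13501)/(G((7 + 2)²) - 2278) = (22609 + 13501)/((15 + 2*((7 + 2)²)²) - 2278) = 36110/((15 + 2*(9²)²) - 2278) = 36110/((15 + 2*81²) - 2278) = 36110/((15 + 2*6561) - 2278) = 36110/((15 + 13122) - 2278) = 36110/(13137 - 2278) = 36110/10859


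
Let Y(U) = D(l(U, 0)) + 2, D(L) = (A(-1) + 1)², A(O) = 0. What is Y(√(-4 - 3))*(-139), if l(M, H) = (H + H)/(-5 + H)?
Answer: -417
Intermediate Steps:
l(M, H) = 2*H/(-5 + H) (l(M, H) = (2*H)/(-5 + H) = 2*H/(-5 + H))
D(L) = 1 (D(L) = (0 + 1)² = 1² = 1)
Y(U) = 3 (Y(U) = 1 + 2 = 3)
Y(√(-4 - 3))*(-139) = 3*(-139) = -417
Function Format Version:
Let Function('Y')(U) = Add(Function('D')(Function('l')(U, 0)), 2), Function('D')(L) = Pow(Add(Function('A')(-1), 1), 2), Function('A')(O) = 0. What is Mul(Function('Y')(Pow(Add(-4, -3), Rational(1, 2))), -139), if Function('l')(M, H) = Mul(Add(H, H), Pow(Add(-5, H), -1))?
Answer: -417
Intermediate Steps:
Function('l')(M, H) = Mul(2, H, Pow(Add(-5, H), -1)) (Function('l')(M, H) = Mul(Mul(2, H), Pow(Add(-5, H), -1)) = Mul(2, H, Pow(Add(-5, H), -1)))
Function('D')(L) = 1 (Function('D')(L) = Pow(Add(0, 1), 2) = Pow(1, 2) = 1)
Function('Y')(U) = 3 (Function('Y')(U) = Add(1, 2) = 3)
Mul(Function('Y')(Pow(Add(-4, -3), Rational(1, 2))), -139) = Mul(3, -139) = -417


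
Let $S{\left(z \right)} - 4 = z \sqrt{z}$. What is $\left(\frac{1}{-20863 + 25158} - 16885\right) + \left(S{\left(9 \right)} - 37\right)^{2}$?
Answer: $- \frac{72366454}{4295} \approx -16849.0$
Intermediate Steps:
$S{\left(z \right)} = 4 + z^{\frac{3}{2}}$ ($S{\left(z \right)} = 4 + z \sqrt{z} = 4 + z^{\frac{3}{2}}$)
$\left(\frac{1}{-20863 + 25158} - 16885\right) + \left(S{\left(9 \right)} - 37\right)^{2} = \left(\frac{1}{-20863 + 25158} - 16885\right) + \left(\left(4 + 9^{\frac{3}{2}}\right) - 37\right)^{2} = \left(\frac{1}{4295} - 16885\right) + \left(\left(4 + 27\right) - 37\right)^{2} = \left(\frac{1}{4295} - 16885\right) + \left(31 - 37\right)^{2} = - \frac{72521074}{4295} + \left(-6\right)^{2} = - \frac{72521074}{4295} + 36 = - \frac{72366454}{4295}$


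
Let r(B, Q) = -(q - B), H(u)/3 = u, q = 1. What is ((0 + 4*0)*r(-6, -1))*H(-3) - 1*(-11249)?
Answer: 11249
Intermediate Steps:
H(u) = 3*u
r(B, Q) = -1 + B (r(B, Q) = -(1 - B) = -1 + B)
((0 + 4*0)*r(-6, -1))*H(-3) - 1*(-11249) = ((0 + 4*0)*(-1 - 6))*(3*(-3)) - 1*(-11249) = ((0 + 0)*(-7))*(-9) + 11249 = (0*(-7))*(-9) + 11249 = 0*(-9) + 11249 = 0 + 11249 = 11249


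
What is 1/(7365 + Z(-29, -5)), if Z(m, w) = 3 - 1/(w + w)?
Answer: 10/73681 ≈ 0.00013572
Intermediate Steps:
Z(m, w) = 3 - 1/(2*w)
1/(7365 + Z(-29, -5)) = 1/(7365 + (3 - ½/(-5))) = 1/(7365 + (3 - ½*(-⅕))) = 1/(7365 + (3 + ⅒)) = 1/(7365 + 31/10) = 1/(73681/10) = 10/73681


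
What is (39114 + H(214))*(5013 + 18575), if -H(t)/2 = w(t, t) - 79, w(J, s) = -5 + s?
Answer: 916488152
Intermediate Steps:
H(t) = 168 - 2*t (H(t) = -2*((-5 + t) - 79) = -2*(-84 + t) = 168 - 2*t)
(39114 + H(214))*(5013 + 18575) = (39114 + (168 - 2*214))*(5013 + 18575) = (39114 + (168 - 428))*23588 = (39114 - 260)*23588 = 38854*23588 = 916488152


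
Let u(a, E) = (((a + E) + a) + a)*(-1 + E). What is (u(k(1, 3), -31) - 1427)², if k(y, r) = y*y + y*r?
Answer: 670761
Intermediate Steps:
k(y, r) = y² + r*y
u(a, E) = (-1 + E)*(E + 3*a) (u(a, E) = (((E + a) + a) + a)*(-1 + E) = ((E + 2*a) + a)*(-1 + E) = (E + 3*a)*(-1 + E) = (-1 + E)*(E + 3*a))
(u(k(1, 3), -31) - 1427)² = (((-31)² - 1*(-31) - 3*(3 + 1) + 3*(-31)*(1*(3 + 1))) - 1427)² = ((961 + 31 - 3*4 + 3*(-31)*(1*4)) - 1427)² = ((961 + 31 - 3*4 + 3*(-31)*4) - 1427)² = ((961 + 31 - 12 - 372) - 1427)² = (608 - 1427)² = (-819)² = 670761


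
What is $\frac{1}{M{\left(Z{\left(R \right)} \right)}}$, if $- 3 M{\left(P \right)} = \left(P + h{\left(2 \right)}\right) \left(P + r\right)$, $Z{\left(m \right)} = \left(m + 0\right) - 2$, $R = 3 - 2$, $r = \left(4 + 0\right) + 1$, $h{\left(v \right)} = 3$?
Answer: $- \frac{3}{8} \approx -0.375$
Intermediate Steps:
$r = 5$ ($r = 4 + 1 = 5$)
$R = 1$
$Z{\left(m \right)} = -2 + m$ ($Z{\left(m \right)} = m - 2 = -2 + m$)
$M{\left(P \right)} = - \frac{\left(3 + P\right) \left(5 + P\right)}{3}$ ($M{\left(P \right)} = - \frac{\left(P + 3\right) \left(P + 5\right)}{3} = - \frac{\left(3 + P\right) \left(5 + P\right)}{3}$)
$\frac{1}{M{\left(Z{\left(R \right)} \right)}} = \frac{1}{-5 - \frac{8 \left(-2 + 1\right)}{3} - \frac{\left(-2 + 1\right)^{2}}{3}} = \frac{1}{-5 - - \frac{8}{3} - \frac{\left(-1\right)^{2}}{3}} = \frac{1}{-5 + \frac{8}{3} - \frac{1}{3}} = \frac{1}{- \frac{8}{3}} = - \frac{3}{8}$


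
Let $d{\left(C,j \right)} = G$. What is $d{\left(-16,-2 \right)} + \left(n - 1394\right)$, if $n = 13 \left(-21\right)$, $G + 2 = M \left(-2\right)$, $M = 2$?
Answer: $-1673$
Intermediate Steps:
$G = -6$ ($G = -2 + 2 \left(-2\right) = -2 - 4 = -6$)
$n = -273$
$d{\left(C,j \right)} = -6$
$d{\left(-16,-2 \right)} + \left(n - 1394\right) = -6 - 1667 = -1673$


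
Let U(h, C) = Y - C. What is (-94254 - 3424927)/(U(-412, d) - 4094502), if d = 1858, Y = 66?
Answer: 3519181/4096294 ≈ 0.85911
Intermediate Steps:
U(h, C) = 66 - C
(-94254 - 3424927)/(U(-412, d) - 4094502) = (-94254 - 3424927)/((66 - 1*1858) - 4094502) = -3519181/((66 - 1858) - 4094502) = -3519181/(-1792 - 4094502) = -3519181/(-4096294) = -3519181*(-1/4096294) = 3519181/4096294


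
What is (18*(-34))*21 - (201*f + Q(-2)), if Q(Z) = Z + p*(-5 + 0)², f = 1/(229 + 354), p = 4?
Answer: -7550051/583 ≈ -12950.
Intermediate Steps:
f = 1/583 ≈ 0.0017153
Q(Z) = 100 + Z (Q(Z) = Z + 4*(-5 + 0)² = Z + 4*(-5)² = Z + 4*25 = Z + 100 = 100 + Z)
(18*(-34))*21 - (201*f + Q(-2)) = (18*(-34))*21 - (201*(1/583) + (100 - 2)) = -612*21 - (201/583 + 98) = -12852 - 1*57335/583 = -12852 - 57335/583 = -7550051/583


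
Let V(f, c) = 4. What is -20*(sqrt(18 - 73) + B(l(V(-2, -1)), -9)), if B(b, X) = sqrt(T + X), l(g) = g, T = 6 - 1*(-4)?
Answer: -20 - 20*I*sqrt(55) ≈ -20.0 - 148.32*I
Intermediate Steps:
T = 10 (T = 6 + 4 = 10)
B(b, X) = sqrt(10 + X)
-20*(sqrt(18 - 73) + B(l(V(-2, -1)), -9)) = -20*(sqrt(18 - 73) + sqrt(10 - 9)) = -20*(sqrt(-55) + sqrt(1)) = -20*(I*sqrt(55) + 1) = -20*(1 + I*sqrt(55)) = -20 - 20*I*sqrt(55)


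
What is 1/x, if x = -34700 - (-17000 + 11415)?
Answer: -1/29115 ≈ -3.4347e-5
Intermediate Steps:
x = -29115 (x = -34700 - 1*(-5585) = -34700 + 5585 = -29115)
1/x = 1/(-29115) = -1/29115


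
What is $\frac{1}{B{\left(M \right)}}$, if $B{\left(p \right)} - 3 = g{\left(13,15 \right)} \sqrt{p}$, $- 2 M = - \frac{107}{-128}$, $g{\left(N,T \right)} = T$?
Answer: $\frac{256}{8793} - \frac{80 i \sqrt{107}}{8793} \approx 0.029114 - 0.094112 i$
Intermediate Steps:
$M = - \frac{107}{256}$ ($M = - \frac{\left(-107\right) \frac{1}{-128}}{2} = - \frac{\left(-107\right) \left(- \frac{1}{128}\right)}{2} = \left(- \frac{1}{2}\right) \frac{107}{128} = - \frac{107}{256} \approx -0.41797$)
$B{\left(p \right)} = 3 + 15 \sqrt{p}$
$\frac{1}{B{\left(M \right)}} = \frac{1}{3 + 15 \sqrt{- \frac{107}{256}}} = \frac{1}{3 + 15 \frac{i \sqrt{107}}{16}} = \frac{1}{3 + \frac{15 i \sqrt{107}}{16}}$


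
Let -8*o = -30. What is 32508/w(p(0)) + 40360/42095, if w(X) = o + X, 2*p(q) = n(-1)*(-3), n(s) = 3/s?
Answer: 365001928/92609 ≈ 3941.3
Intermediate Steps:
o = 15/4 (o = -⅛*(-30) = 15/4 ≈ 3.7500)
p(q) = 9/2 (p(q) = ((3/(-1))*(-3))/2 = ((3*(-1))*(-3))/2 = (-3*(-3))/2 = (½)*9 = 9/2)
w(X) = 15/4 + X
32508/w(p(0)) + 40360/42095 = 32508/(15/4 + 9/2) + 40360/42095 = 32508/(33/4) + 40360*(1/42095) = 32508*(4/33) + 8072/8419 = 43344/11 + 8072/8419 = 365001928/92609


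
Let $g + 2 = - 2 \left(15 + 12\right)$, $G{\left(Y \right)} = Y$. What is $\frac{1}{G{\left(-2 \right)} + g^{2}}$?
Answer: $\frac{1}{3134} \approx 0.00031908$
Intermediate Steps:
$g = -56$ ($g = -2 - 2 \left(15 + 12\right) = -2 - 54 = -56$)
$\frac{1}{G{\left(-2 \right)} + g^{2}} = \frac{1}{-2 + \left(-56\right)^{2}} = \frac{1}{-2 + 3136} = \frac{1}{3134}$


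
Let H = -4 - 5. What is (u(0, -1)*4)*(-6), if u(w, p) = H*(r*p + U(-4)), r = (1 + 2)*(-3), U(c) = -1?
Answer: 1728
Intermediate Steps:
r = -9 (r = 3*(-3) = -9)
H = -9
u(w, p) = 9 + 81*p (u(w, p) = -9*(-9*p - 1) = -9*(-1 - 9*p) = 9 + 81*p)
(u(0, -1)*4)*(-6) = ((9 + 81*(-1))*4)*(-6) = ((9 - 81)*4)*(-6) = -72*4*(-6) = -288*(-6) = 1728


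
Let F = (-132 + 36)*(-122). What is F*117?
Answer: 1370304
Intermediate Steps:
F = 11712 (F = -96*(-122) = 11712)
F*117 = 11712*117 = 1370304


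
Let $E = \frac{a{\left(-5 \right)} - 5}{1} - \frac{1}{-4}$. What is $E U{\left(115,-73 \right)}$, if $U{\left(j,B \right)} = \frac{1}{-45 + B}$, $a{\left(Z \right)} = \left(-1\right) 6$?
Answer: $\frac{43}{472} \approx 0.091102$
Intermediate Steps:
$a{\left(Z \right)} = -6$
$E = - \frac{43}{4}$ ($E = \frac{-6 - 5}{1} - \frac{1}{-4} = \left(-6 - 5\right) 1 - - \frac{1}{4} = \left(-11\right) 1 + \frac{1}{4} = -11 + \frac{1}{4} = - \frac{43}{4} \approx -10.75$)
$E U{\left(115,-73 \right)} = - \frac{43}{4 \left(-45 - 73\right)} = - \frac{43}{4 \left(-118\right)} = \left(- \frac{43}{4}\right) \left(- \frac{1}{118}\right) = \frac{43}{472}$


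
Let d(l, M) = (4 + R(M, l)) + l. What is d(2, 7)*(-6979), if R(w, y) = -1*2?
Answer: -27916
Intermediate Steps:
R(w, y) = -2
d(l, M) = 2 + l (d(l, M) = (4 - 2) + l = 2 + l)
d(2, 7)*(-6979) = (2 + 2)*(-6979) = 4*(-6979) = -27916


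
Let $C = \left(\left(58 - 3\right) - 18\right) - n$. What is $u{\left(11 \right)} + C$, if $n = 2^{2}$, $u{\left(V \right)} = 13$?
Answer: $46$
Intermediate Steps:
$n = 4$
$C = 33$ ($C = \left(\left(58 - 3\right) - 18\right) - 4 = \left(55 - 18\right) - 4 = 37 - 4 = 33$)
$u{\left(11 \right)} + C = 13 + 33 = 46$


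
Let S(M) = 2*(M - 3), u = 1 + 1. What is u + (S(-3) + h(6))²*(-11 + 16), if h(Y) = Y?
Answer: 182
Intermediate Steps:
u = 2
S(M) = -6 + 2*M (S(M) = 2*(-3 + M) = -6 + 2*M)
u + (S(-3) + h(6))²*(-11 + 16) = 2 + ((-6 + 2*(-3)) + 6)²*(-11 + 16) = 2 + ((-6 - 6) + 6)²*5 = 2 + (-12 + 6)²*5 = 2 + (-6)²*5 = 2 + 36*5 = 2 + 180 = 182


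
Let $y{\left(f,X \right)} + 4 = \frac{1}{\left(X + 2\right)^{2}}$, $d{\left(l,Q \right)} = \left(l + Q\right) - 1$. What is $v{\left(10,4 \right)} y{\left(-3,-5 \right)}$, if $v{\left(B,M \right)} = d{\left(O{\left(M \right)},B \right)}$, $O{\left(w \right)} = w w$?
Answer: $- \frac{875}{9} \approx -97.222$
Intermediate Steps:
$O{\left(w \right)} = w^{2}$
$d{\left(l,Q \right)} = -1 + Q + l$ ($d{\left(l,Q \right)} = \left(Q + l\right) - 1 = -1 + Q + l$)
$v{\left(B,M \right)} = -1 + B + M^{2}$
$y{\left(f,X \right)} = -4 + \frac{1}{\left(2 + X\right)^{2}}$ ($y{\left(f,X \right)} = -4 + \frac{1}{\left(X + 2\right)^{2}} = -4 + \frac{1}{\left(2 + X\right)^{2}}$)
$v{\left(10,4 \right)} y{\left(-3,-5 \right)} = \left(-1 + 10 + 4^{2}\right) \left(-4 + \frac{1}{\left(2 - 5\right)^{2}}\right) = \left(-1 + 10 + 16\right) \left(-4 + \frac{1}{9}\right) = 25 \left(-4 + \frac{1}{9}\right) = 25 \left(- \frac{35}{9}\right) = - \frac{875}{9}$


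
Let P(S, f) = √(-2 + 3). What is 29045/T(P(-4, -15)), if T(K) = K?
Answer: 29045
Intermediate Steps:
P(S, f) = 1 (P(S, f) = √1 = 1)
29045/T(P(-4, -15)) = 29045/1 = 29045*1 = 29045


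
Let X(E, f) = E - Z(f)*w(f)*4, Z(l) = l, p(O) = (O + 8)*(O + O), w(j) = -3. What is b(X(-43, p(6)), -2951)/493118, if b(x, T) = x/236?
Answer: 1973/116375848 ≈ 1.6954e-5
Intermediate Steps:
p(O) = 2*O*(8 + O) (p(O) = (8 + O)*(2*O) = 2*O*(8 + O))
X(E, f) = E + 12*f (X(E, f) = E - f*(-3)*4 = E - (-3*f)*4 = E - (-12)*f = E + 12*f)
b(x, T) = x/236 (b(x, T) = x*(1/236) = x/236)
b(X(-43, p(6)), -2951)/493118 = ((-43 + 12*(2*6*(8 + 6)))/236)/493118 = ((-43 + 12*(2*6*14))/236)*(1/493118) = ((-43 + 12*168)/236)*(1/493118) = ((-43 + 2016)/236)*(1/493118) = ((1/236)*1973)*(1/493118) = (1973/236)*(1/493118) = 1973/116375848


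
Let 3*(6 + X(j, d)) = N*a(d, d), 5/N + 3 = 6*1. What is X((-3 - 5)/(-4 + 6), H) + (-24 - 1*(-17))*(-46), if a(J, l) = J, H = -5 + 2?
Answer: 943/3 ≈ 314.33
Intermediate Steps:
H = -3
N = 5/3 (N = 5/(-3 + 6*1) = 5/(-3 + 6) = 5/3 ≈ 1.6667)
X(j, d) = -6 + 5*d/9 (X(j, d) = -6 + (5*d/3)/3 = -6 + 5*d/9)
X((-3 - 5)/(-4 + 6), H) + (-24 - 1*(-17))*(-46) = (-6 + (5/9)*(-3)) + (-24 - 1*(-17))*(-46) = (-6 - 5/3) + (-24 + 17)*(-46) = -23/3 - 7*(-46) = -23/3 + 322 = 943/3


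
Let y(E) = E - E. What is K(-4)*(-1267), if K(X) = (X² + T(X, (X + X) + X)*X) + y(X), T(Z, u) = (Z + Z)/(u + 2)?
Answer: -81088/5 ≈ -16218.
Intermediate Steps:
T(Z, u) = 2*Z/(2 + u) (T(Z, u) = (2*Z)/(2 + u) = 2*Z/(2 + u))
y(E) = 0
K(X) = X² + 2*X²/(2 + 3*X) (K(X) = (X² + (2*X/(2 + ((X + X) + X)))*X) + 0 = (X² + (2*X/(2 + (2*X + X)))*X) + 0 = (X² + (2*X/(2 + 3*X))*X) + 0 = (X² + 2*X²/(2 + 3*X)) + 0 = X² + 2*X²/(2 + 3*X))
K(-4)*(-1267) = ((-4)²*(4 + 3*(-4))/(2 + 3*(-4)))*(-1267) = (16*(4 - 12)/(2 - 12))*(-1267) = (16*(-8)/(-10))*(-1267) = (16*(-⅒)*(-8))*(-1267) = (64/5)*(-1267) = -81088/5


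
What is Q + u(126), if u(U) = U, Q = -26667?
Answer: -26541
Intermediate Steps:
Q + u(126) = -26667 + 126 = -26541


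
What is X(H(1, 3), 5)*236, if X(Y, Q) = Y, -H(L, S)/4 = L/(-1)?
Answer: 944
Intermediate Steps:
H(L, S) = 4*L (H(L, S) = -4*L/(-1) = -4*L*(-1) = -(-4)*L = 4*L)
X(H(1, 3), 5)*236 = (4*1)*236 = 4*236 = 944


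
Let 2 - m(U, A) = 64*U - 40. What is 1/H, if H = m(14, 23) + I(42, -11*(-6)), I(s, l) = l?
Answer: -1/788 ≈ -0.0012690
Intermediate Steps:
m(U, A) = 42 - 64*U (m(U, A) = 2 - (64*U - 40) = 2 - (-40 + 64*U) = 2 + (40 - 64*U) = 42 - 64*U)
H = -788 (H = (42 - 64*14) - 11*(-6) = (42 - 896) + 66 = -854 + 66 = -788)
1/H = 1/(-788) = -1/788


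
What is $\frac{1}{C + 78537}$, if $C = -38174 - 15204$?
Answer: $\frac{1}{25159} \approx 3.9747 \cdot 10^{-5}$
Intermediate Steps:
$C = -53378$ ($C = -38174 - 15204 = -53378$)
$\frac{1}{C + 78537} = \frac{1}{-53378 + 78537} = \frac{1}{25159}$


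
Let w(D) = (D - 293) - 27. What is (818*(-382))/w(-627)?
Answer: 312476/947 ≈ 329.96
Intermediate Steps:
w(D) = -320 + D (w(D) = (-293 + D) - 27 = -320 + D)
(818*(-382))/w(-627) = (818*(-382))/(-320 - 627) = -312476/(-947) = -312476*(-1/947) = 312476/947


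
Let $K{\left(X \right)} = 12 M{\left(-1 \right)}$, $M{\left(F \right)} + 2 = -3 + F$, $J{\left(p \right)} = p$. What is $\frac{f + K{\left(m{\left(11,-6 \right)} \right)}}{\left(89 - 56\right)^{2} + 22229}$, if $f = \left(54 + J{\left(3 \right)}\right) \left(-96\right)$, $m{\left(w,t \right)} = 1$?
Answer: $- \frac{2772}{11659} \approx -0.23776$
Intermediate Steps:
$M{\left(F \right)} = -5 + F$ ($M{\left(F \right)} = -2 + \left(-3 + F\right) = -5 + F$)
$f = -5472$ ($f = \left(54 + 3\right) \left(-96\right) = 57 \left(-96\right) = -5472$)
$K{\left(X \right)} = -72$ ($K{\left(X \right)} = 12 \left(-5 - 1\right) = 12 \left(-6\right) = -72$)
$\frac{f + K{\left(m{\left(11,-6 \right)} \right)}}{\left(89 - 56\right)^{2} + 22229} = \frac{-5472 - 72}{\left(89 - 56\right)^{2} + 22229} = - \frac{5544}{33^{2} + 22229} = - \frac{5544}{1089 + 22229} = - \frac{5544}{23318} = \left(-5544\right) \frac{1}{23318} = - \frac{2772}{11659}$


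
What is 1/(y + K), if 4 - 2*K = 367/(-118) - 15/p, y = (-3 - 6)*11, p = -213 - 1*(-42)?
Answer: -13452/1284515 ≈ -0.010472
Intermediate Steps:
p = -171 (p = -213 + 42 = -171)
y = -99 (y = -9*11 = -99)
K = 47233/13452 (K = 2 - (367/(-118) - 15/(-171))/2 = 2 - (367*(-1/118) - 15*(-1/171))/2 = 2 - (-367/118 + 5/57)/2 = 2 - 1/2*(-20329/6726) = 2 + 20329/13452 = 47233/13452 ≈ 3.5112)
1/(y + K) = 1/(-99 + 47233/13452) = 1/(-1284515/13452) = -13452/1284515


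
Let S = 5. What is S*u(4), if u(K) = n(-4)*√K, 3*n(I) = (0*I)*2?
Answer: 0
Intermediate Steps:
n(I) = 0 (n(I) = ((0*I)*2)/3 = (0*2)/3 = (⅓)*0 = 0)
u(K) = 0 (u(K) = 0*√K = 0)
S*u(4) = 5*0 = 0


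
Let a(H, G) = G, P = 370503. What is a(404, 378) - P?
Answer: -370125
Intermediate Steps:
a(404, 378) - P = 378 - 1*370503 = 378 - 370503 = -370125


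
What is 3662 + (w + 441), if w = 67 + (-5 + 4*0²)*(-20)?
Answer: 4270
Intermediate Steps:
w = 167 (w = 67 + (-5 + 4*0)*(-20) = 67 + (-5 + 0)*(-20) = 67 - 5*(-20) = 67 + 100 = 167)
3662 + (w + 441) = 3662 + (167 + 441) = 3662 + 608 = 4270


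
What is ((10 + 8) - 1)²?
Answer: 289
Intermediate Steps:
((10 + 8) - 1)² = (18 - 1)² = 17² = 289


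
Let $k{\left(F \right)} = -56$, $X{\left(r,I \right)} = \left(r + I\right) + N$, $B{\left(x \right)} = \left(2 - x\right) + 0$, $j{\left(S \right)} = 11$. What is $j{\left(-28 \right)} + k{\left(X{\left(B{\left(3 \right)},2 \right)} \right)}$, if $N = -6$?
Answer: $-45$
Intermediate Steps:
$B{\left(x \right)} = 2 - x$
$X{\left(r,I \right)} = -6 + I + r$ ($X{\left(r,I \right)} = \left(r + I\right) - 6 = \left(I + r\right) - 6 = -6 + I + r$)
$j{\left(-28 \right)} + k{\left(X{\left(B{\left(3 \right)},2 \right)} \right)} = 11 - 56 = -45$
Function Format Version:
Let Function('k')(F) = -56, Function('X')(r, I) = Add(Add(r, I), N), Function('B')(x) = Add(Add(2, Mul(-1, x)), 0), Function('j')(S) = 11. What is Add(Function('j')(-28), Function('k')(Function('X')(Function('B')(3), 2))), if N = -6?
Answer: -45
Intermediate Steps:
Function('B')(x) = Add(2, Mul(-1, x))
Function('X')(r, I) = Add(-6, I, r) (Function('X')(r, I) = Add(Add(r, I), -6) = Add(Add(I, r), -6) = Add(-6, I, r))
Add(Function('j')(-28), Function('k')(Function('X')(Function('B')(3), 2))) = Add(11, -56) = -45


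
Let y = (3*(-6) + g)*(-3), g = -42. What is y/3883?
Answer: 180/3883 ≈ 0.046356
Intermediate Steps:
y = 180 (y = (3*(-6) - 42)*(-3) = (-18 - 42)*(-3) = -60*(-3) = 180)
y/3883 = 180/3883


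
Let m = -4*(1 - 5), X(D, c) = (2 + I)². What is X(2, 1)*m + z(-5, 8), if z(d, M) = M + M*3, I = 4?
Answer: 608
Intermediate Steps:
X(D, c) = 36 (X(D, c) = (2 + 4)² = 6² = 36)
z(d, M) = 4*M (z(d, M) = M + 3*M = 4*M)
m = 16 (m = -4*(-4) = 16)
X(2, 1)*m + z(-5, 8) = 36*16 + 4*8 = 576 + 32 = 608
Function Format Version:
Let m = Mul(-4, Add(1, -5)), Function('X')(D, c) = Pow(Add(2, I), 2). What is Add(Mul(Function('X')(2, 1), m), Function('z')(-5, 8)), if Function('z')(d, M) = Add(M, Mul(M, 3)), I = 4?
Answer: 608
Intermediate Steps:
Function('X')(D, c) = 36 (Function('X')(D, c) = Pow(Add(2, 4), 2) = Pow(6, 2) = 36)
Function('z')(d, M) = Mul(4, M) (Function('z')(d, M) = Add(M, Mul(3, M)) = Mul(4, M))
m = 16 (m = Mul(-4, -4) = 16)
Add(Mul(Function('X')(2, 1), m), Function('z')(-5, 8)) = Add(Mul(36, 16), Mul(4, 8)) = Add(576, 32) = 608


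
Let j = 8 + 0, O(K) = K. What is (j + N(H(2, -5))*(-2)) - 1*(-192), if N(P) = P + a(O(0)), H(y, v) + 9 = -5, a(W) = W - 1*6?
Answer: 240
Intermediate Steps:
a(W) = -6 + W (a(W) = W - 6 = -6 + W)
H(y, v) = -14 (H(y, v) = -9 - 5 = -14)
j = 8
N(P) = -6 + P (N(P) = P + (-6 + 0) = P - 6 = -6 + P)
(j + N(H(2, -5))*(-2)) - 1*(-192) = (8 + (-6 - 14)*(-2)) - 1*(-192) = (8 - 20*(-2)) + 192 = (8 + 40) + 192 = 48 + 192 = 240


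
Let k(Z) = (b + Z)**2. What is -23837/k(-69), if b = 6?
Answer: -23837/3969 ≈ -6.0058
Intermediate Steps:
k(Z) = (6 + Z)**2
-23837/k(-69) = -23837/(6 - 69)**2 = -23837/((-63)**2) = -23837/3969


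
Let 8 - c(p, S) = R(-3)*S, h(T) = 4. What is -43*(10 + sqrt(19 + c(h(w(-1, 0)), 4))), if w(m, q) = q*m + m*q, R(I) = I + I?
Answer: -430 - 43*sqrt(51) ≈ -737.08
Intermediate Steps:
R(I) = 2*I
w(m, q) = 2*m*q (w(m, q) = m*q + m*q = 2*m*q)
c(p, S) = 8 + 6*S (c(p, S) = 8 - 2*(-3)*S = 8 - (-6)*S = 8 + 6*S)
-43*(10 + sqrt(19 + c(h(w(-1, 0)), 4))) = -43*(10 + sqrt(19 + (8 + 6*4))) = -43*(10 + sqrt(19 + (8 + 24))) = -43*(10 + sqrt(19 + 32)) = -43*(10 + sqrt(51)) = -430 - 43*sqrt(51)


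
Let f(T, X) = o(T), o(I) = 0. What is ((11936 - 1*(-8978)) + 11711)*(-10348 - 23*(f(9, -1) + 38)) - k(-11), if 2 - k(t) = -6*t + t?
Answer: -366117697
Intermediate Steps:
k(t) = 2 + 5*t (k(t) = 2 - (-6*t + t) = 2 - (-5)*t = 2 + 5*t)
f(T, X) = 0
((11936 - 1*(-8978)) + 11711)*(-10348 - 23*(f(9, -1) + 38)) - k(-11) = ((11936 - 1*(-8978)) + 11711)*(-10348 - 23*(0 + 38)) - (2 + 5*(-11)) = ((11936 + 8978) + 11711)*(-10348 - 23*38) - (2 - 55) = (20914 + 11711)*(-10348 - 874) - 1*(-53) = 32625*(-11222) + 53 = -366117750 + 53 = -366117697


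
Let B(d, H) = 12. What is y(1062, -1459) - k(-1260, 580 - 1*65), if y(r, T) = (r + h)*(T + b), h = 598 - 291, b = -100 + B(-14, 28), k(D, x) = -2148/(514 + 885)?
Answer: -2962860209/1399 ≈ -2.1178e+6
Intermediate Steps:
k(D, x) = -2148/1399
b = -88 (b = -100 + 12 = -88)
h = 307
y(r, T) = (-88 + T)*(307 + r) (y(r, T) = (r + 307)*(T - 88) = (307 + r)*(-88 + T) = (-88 + T)*(307 + r))
y(1062, -1459) - k(-1260, 580 - 1*65) = (-27016 - 88*1062 + 307*(-1459) - 1459*1062) - 1*(-2148/1399) = (-27016 - 93456 - 447913 - 1549458) + 2148/1399 = -2117843 + 2148/1399 = -2962860209/1399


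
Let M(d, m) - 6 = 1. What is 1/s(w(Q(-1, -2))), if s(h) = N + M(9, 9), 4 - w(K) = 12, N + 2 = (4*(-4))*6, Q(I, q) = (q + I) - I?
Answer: -1/91 ≈ -0.010989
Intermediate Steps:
Q(I, q) = q (Q(I, q) = (I + q) - I = q)
M(d, m) = 7 (M(d, m) = 6 + 1 = 7)
N = -98 (N = -2 + (4*(-4))*6 = -2 - 16*6 = -2 - 96 = -98)
w(K) = -8 (w(K) = 4 - 1*12 = 4 - 12 = -8)
s(h) = -91 (s(h) = -98 + 7 = -91)
1/s(w(Q(-1, -2))) = 1/(-91) = -1/91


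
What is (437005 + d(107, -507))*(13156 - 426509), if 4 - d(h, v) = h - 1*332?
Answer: -180731985602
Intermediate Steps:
d(h, v) = 336 - h (d(h, v) = 4 - (h - 1*332) = 4 - (h - 332) = 4 - (-332 + h) = 4 + (332 - h) = 336 - h)
(437005 + d(107, -507))*(13156 - 426509) = (437005 + (336 - 1*107))*(13156 - 426509) = (437005 + (336 - 107))*(-413353) = (437005 + 229)*(-413353) = 437234*(-413353) = -180731985602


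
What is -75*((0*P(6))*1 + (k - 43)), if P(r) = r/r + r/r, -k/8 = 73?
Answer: 47025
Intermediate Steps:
k = -584 (k = -8*73 = -584)
P(r) = 2 (P(r) = 1 + 1 = 2)
-75*((0*P(6))*1 + (k - 43)) = -75*((0*2)*1 + (-584 - 43)) = -75*(0*1 - 627) = -75*(0 - 627) = -75*(-627) = 47025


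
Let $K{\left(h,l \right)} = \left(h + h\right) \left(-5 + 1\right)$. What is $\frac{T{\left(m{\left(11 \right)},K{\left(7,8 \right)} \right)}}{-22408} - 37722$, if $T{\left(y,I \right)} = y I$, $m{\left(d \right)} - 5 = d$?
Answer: $- \frac{105659210}{2801} \approx -37722.0$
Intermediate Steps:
$K{\left(h,l \right)} = - 8 h$ ($K{\left(h,l \right)} = 2 h \left(-4\right) = - 8 h$)
$m{\left(d \right)} = 5 + d$
$T{\left(y,I \right)} = I y$
$\frac{T{\left(m{\left(11 \right)},K{\left(7,8 \right)} \right)}}{-22408} - 37722 = \frac{\left(-8\right) 7 \left(5 + 11\right)}{-22408} - 37722 = \left(-56\right) 16 \left(- \frac{1}{22408}\right) - 37722 = \left(-896\right) \left(- \frac{1}{22408}\right) - 37722 = \frac{112}{2801} - 37722 = - \frac{105659210}{2801}$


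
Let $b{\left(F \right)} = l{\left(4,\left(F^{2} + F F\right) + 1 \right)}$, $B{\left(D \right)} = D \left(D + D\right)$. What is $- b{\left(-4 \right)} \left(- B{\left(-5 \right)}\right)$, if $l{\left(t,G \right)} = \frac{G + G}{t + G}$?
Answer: $\frac{3300}{37} \approx 89.189$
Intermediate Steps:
$l{\left(t,G \right)} = \frac{2 G}{G + t}$
$B{\left(D \right)} = 2 D^{2}$ ($B{\left(D \right)} = D 2 D = 2 D^{2}$)
$b{\left(F \right)} = \frac{2 \left(1 + 2 F^{2}\right)}{5 + 2 F^{2}}$ ($b{\left(F \right)} = \frac{2 \left(\left(F^{2} + F F\right) + 1\right)}{\left(\left(F^{2} + F F\right) + 1\right) + 4} = \frac{2 \left(\left(F^{2} + F^{2}\right) + 1\right)}{\left(\left(F^{2} + F^{2}\right) + 1\right) + 4} = \frac{2 \left(2 F^{2} + 1\right)}{\left(2 F^{2} + 1\right) + 4} = \frac{2 \left(1 + 2 F^{2}\right)}{\left(1 + 2 F^{2}\right) + 4} = \frac{2 \left(1 + 2 F^{2}\right)}{5 + 2 F^{2}}$)
$- b{\left(-4 \right)} \left(- B{\left(-5 \right)}\right) = - \frac{2 \left(1 + 2 \left(-4\right)^{2}\right)}{5 + 2 \left(-4\right)^{2}} \left(- 2 \left(-5\right)^{2}\right) = - \frac{2 \left(1 + 2 \cdot 16\right)}{5 + 2 \cdot 16} \left(- 2 \cdot 25\right) = - \frac{2 \left(1 + 32\right)}{5 + 32} \left(\left(-1\right) 50\right) = - \frac{2 \cdot 33}{37} \left(-50\right) = \left(-1\right) \frac{66}{37} \left(-50\right) = \left(- \frac{66}{37}\right) \left(-50\right) = \frac{3300}{37}$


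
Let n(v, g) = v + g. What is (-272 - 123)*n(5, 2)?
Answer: -2765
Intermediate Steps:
n(v, g) = g + v
(-272 - 123)*n(5, 2) = (-272 - 123)*(2 + 5) = -395*7 = -2765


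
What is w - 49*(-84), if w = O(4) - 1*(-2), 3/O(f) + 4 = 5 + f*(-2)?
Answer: 28823/7 ≈ 4117.6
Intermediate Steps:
O(f) = 3/(1 - 2*f) (O(f) = 3/(-4 + (5 + f*(-2))) = 3/(-4 + (5 - 2*f)) = 3/(1 - 2*f))
w = 11/7 (w = -3/(-1 + 2*4) - 1*(-2) = -3/(-1 + 8) + 2 = -3/7 + 2 = 11/7 ≈ 1.5714)
w - 49*(-84) = 11/7 - 49*(-84) = 11/7 + 4116 = 28823/7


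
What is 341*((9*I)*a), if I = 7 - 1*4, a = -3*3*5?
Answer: -414315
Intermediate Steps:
a = -45 (a = -9*5 = -45)
I = 3 (I = 7 - 4 = 3)
341*((9*I)*a) = 341*((9*3)*(-45)) = 341*(27*(-45)) = 341*(-1215) = -414315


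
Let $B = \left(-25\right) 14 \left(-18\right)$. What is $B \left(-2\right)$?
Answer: $-12600$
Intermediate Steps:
$B = 6300$ ($B = \left(-350\right) \left(-18\right) = 6300$)
$B \left(-2\right) = 6300 \left(-2\right) = -12600$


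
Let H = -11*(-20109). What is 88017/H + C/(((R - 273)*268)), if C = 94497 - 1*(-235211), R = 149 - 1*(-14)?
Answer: -532851051/49401110 ≈ -10.786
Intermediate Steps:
H = 221199
R = 163 (R = 149 + 14 = 163)
C = 329708 (C = 94497 + 235211 = 329708)
88017/H + C/(((R - 273)*268)) = 88017/221199 + 329708/(((163 - 273)*268)) = 88017*(1/221199) + 329708/((-110*268)) = 29339/73733 + 329708/(-29480) = 29339/73733 + 329708*(-1/29480) = 29339/73733 - 82427/7370 = -532851051/49401110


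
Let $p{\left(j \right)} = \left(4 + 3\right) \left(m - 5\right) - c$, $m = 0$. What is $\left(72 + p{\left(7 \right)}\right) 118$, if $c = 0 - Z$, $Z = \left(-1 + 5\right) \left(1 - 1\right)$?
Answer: $4366$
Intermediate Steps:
$Z = 0$ ($Z = 4 \left(1 - 1\right) = 4 \cdot 0 = 0$)
$c = 0$ ($c = 0 - 0 = 0 + 0 = 0$)
$p{\left(j \right)} = -35$ ($p{\left(j \right)} = \left(4 + 3\right) \left(0 - 5\right) - 0 = 7 \left(0 - 5\right) + 0 = 7 \left(-5\right) + 0 = -35 + 0 = -35$)
$\left(72 + p{\left(7 \right)}\right) 118 = \left(72 - 35\right) 118 = 37 \cdot 118 = 4366$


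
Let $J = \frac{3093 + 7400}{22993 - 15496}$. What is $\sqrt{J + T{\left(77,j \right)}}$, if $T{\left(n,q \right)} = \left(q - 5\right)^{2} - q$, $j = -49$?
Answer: $\frac{\sqrt{378064666}}{357} \approx 54.465$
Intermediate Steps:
$T{\left(n,q \right)} = \left(-5 + q\right)^{2} - q$
$J = \frac{1499}{1071}$ ($J = \frac{10493}{7497} = 10493 \cdot \frac{1}{7497} = \frac{1499}{1071} \approx 1.3996$)
$\sqrt{J + T{\left(77,j \right)}} = \sqrt{\frac{1499}{1071} - \left(-49 - \left(-5 - 49\right)^{2}\right)} = \sqrt{\frac{1499}{1071} + \left(\left(-54\right)^{2} + 49\right)} = \sqrt{\frac{1499}{1071} + \left(2916 + 49\right)} = \sqrt{\frac{1499}{1071} + 2965} = \sqrt{\frac{3177014}{1071}} = \frac{\sqrt{378064666}}{357}$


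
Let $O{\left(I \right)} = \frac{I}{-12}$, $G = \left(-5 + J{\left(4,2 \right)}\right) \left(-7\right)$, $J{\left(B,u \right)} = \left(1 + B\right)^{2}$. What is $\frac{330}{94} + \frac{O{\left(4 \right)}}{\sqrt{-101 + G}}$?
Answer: $\frac{165}{47} + \frac{i \sqrt{241}}{723} \approx 3.5106 + 0.021472 i$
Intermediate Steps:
$G = -140$ ($G = \left(-5 + \left(1 + 4\right)^{2}\right) \left(-7\right) = \left(-5 + 5^{2}\right) \left(-7\right) = \left(-5 + 25\right) \left(-7\right) = 20 \left(-7\right) = -140$)
$O{\left(I \right)} = - \frac{I}{12}$ ($O{\left(I \right)} = I \left(- \frac{1}{12}\right) = - \frac{I}{12}$)
$\frac{330}{94} + \frac{O{\left(4 \right)}}{\sqrt{-101 + G}} = \frac{330}{94} + \frac{\left(- \frac{1}{12}\right) 4}{\sqrt{-101 - 140}} = 330 \cdot \frac{1}{94} - \frac{1}{3 \sqrt{-241}} = \frac{165}{47} - \frac{1}{3 i \sqrt{241}} = \frac{165}{47} - \frac{\left(- \frac{1}{241}\right) i \sqrt{241}}{3} = \frac{165}{47} + \frac{i \sqrt{241}}{723}$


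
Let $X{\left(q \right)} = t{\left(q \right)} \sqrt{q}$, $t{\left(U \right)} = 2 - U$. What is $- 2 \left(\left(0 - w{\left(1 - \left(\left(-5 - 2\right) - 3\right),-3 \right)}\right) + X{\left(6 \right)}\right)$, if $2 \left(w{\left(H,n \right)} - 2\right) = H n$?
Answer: $-29 + 8 \sqrt{6} \approx -9.4041$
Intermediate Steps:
$X{\left(q \right)} = \sqrt{q} \left(2 - q\right)$ ($X{\left(q \right)} = \left(2 - q\right) \sqrt{q} = \sqrt{q} \left(2 - q\right)$)
$w{\left(H,n \right)} = 2 + \frac{H n}{2}$
$- 2 \left(\left(0 - w{\left(1 - \left(\left(-5 - 2\right) - 3\right),-3 \right)}\right) + X{\left(6 \right)}\right) = - 2 \left(\left(0 - \left(2 + \frac{1}{2} \left(1 - \left(\left(-5 - 2\right) - 3\right)\right) \left(-3\right)\right)\right) + \sqrt{6} \left(2 - 6\right)\right) = - 2 \left(\left(0 - \left(2 + \frac{1}{2} \left(1 - \left(-7 - 3\right)\right) \left(-3\right)\right)\right) + \sqrt{6} \left(2 - 6\right)\right) = - 2 \left(\left(0 - \left(2 + \frac{1}{2} \left(1 - -10\right) \left(-3\right)\right)\right) + \sqrt{6} \left(-4\right)\right) = - 2 \left(\left(0 - \left(2 + \frac{1}{2} \left(1 + 10\right) \left(-3\right)\right)\right) - 4 \sqrt{6}\right) = - 2 \left(\left(0 - \left(2 + \frac{1}{2} \cdot 11 \left(-3\right)\right)\right) - 4 \sqrt{6}\right) = - 2 \left(\left(0 - \left(2 - \frac{33}{2}\right)\right) - 4 \sqrt{6}\right) = - 2 \left(\left(0 - - \frac{29}{2}\right) - 4 \sqrt{6}\right) = - 2 \left(\left(0 + \frac{29}{2}\right) - 4 \sqrt{6}\right) = - 2 \left(\frac{29}{2} - 4 \sqrt{6}\right) = -29 + 8 \sqrt{6}$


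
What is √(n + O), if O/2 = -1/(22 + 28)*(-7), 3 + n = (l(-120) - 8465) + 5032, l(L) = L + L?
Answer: I*√91893/5 ≈ 60.628*I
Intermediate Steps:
l(L) = 2*L
n = -3676 (n = -3 + ((2*(-120) - 8465) + 5032) = -3 + ((-240 - 8465) + 5032) = -3 + (-8705 + 5032) = -3 - 3673 = -3676)
O = 7/25 (O = 2*(-1/(22 + 28)*(-7)) = 2*(-1/50*(-7)) = 2*(7/50) = 7/25 ≈ 0.28000)
√(n + O) = √(-3676 + 7/25) = √(-91893/25) = I*√91893/5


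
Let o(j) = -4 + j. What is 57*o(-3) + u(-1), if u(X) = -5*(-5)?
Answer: -374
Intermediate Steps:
u(X) = 25
57*o(-3) + u(-1) = 57*(-4 - 3) + 25 = 57*(-7) + 25 = -399 + 25 = -374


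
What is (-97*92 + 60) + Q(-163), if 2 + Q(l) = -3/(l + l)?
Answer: -2890313/326 ≈ -8866.0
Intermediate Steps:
Q(l) = -2 - 3/(2*l) (Q(l) = -2 - 3/(l + l) = -2 - 3*1/(2*l) = -2 - 3/(2*l))
(-97*92 + 60) + Q(-163) = (-97*92 + 60) + (-2 - 3/2/(-163)) = (-8924 + 60) + (-2 - 3/2*(-1/163)) = -8864 + (-2 + 3/326) = -8864 - 649/326 = -2890313/326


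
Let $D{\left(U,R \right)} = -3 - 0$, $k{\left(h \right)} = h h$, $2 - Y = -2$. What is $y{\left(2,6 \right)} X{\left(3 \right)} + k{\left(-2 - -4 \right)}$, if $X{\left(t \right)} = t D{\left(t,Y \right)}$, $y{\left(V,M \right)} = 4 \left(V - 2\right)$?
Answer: $4$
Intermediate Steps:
$Y = 4$ ($Y = 2 - -2 = 2 + 2 = 4$)
$y{\left(V,M \right)} = -8 + 4 V$ ($y{\left(V,M \right)} = 4 \left(-2 + V\right) = -8 + 4 V$)
$k{\left(h \right)} = h^{2}$
$D{\left(U,R \right)} = -3$ ($D{\left(U,R \right)} = -3 + 0 = -3$)
$X{\left(t \right)} = - 3 t$ ($X{\left(t \right)} = t \left(-3\right) = - 3 t$)
$y{\left(2,6 \right)} X{\left(3 \right)} + k{\left(-2 - -4 \right)} = \left(-8 + 4 \cdot 2\right) \left(\left(-3\right) 3\right) + \left(-2 - -4\right)^{2} = \left(-8 + 8\right) \left(-9\right) + \left(-2 + 4\right)^{2} = 0 \left(-9\right) + 2^{2} = 0 + 4 = 4$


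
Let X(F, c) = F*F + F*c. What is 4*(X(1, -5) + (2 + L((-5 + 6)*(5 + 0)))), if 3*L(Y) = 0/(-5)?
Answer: -8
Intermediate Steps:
L(Y) = 0 (L(Y) = (0/(-5))/3 = (0*(-⅕))/3 = (⅓)*0 = 0)
X(F, c) = F² + F*c
4*(X(1, -5) + (2 + L((-5 + 6)*(5 + 0)))) = 4*(1*(1 - 5) + (2 + 0)) = 4*(1*(-4) + 2) = 4*(-4 + 2) = 4*(-2) = -8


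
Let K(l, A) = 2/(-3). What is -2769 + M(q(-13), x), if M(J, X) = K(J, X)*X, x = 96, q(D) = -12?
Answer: -2833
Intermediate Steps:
K(l, A) = -⅔ (K(l, A) = 2*(-⅓) = -⅔)
M(J, X) = -2*X/3
-2769 + M(q(-13), x) = -2769 - ⅔*96 = -2769 - 64 = -2833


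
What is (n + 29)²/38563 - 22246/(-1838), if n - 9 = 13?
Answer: 431326568/35439397 ≈ 12.171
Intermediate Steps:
n = 22 (n = 9 + 13 = 22)
(n + 29)²/38563 - 22246/(-1838) = (22 + 29)²/38563 - 22246/(-1838) = 51²*(1/38563) - 22246*(-1/1838) = 2601*(1/38563) + 11123/919 = 2601/38563 + 11123/919 = 431326568/35439397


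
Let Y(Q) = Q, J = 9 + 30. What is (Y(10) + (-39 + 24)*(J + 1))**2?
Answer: 348100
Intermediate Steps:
J = 39
(Y(10) + (-39 + 24)*(J + 1))**2 = (10 + (-39 + 24)*(39 + 1))**2 = (10 - 15*40)**2 = (10 - 600)**2 = (-590)**2 = 348100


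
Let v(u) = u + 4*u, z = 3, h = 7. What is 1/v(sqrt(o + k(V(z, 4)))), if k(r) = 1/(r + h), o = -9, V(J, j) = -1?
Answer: -I*sqrt(318)/265 ≈ -0.067293*I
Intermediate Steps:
k(r) = 1/(7 + r) (k(r) = 1/(r + 7) = 1/(7 + r))
v(u) = 5*u
1/v(sqrt(o + k(V(z, 4)))) = 1/(5*sqrt(-9 + 1/(7 - 1))) = 1/(5*sqrt(-9 + 1/6)) = 1/(5*sqrt(-53/6)) = 1/(5*(I*sqrt(318)/6)) = 1/(5*I*sqrt(318)/6) = -I*sqrt(318)/265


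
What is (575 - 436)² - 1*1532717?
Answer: -1513396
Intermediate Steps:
(575 - 436)² - 1*1532717 = 139² - 1532717 = 19321 - 1532717 = -1513396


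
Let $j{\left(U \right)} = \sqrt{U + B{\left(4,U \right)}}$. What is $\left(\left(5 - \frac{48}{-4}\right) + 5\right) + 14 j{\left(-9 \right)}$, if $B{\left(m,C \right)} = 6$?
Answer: $22 + 14 i \sqrt{3} \approx 22.0 + 24.249 i$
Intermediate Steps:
$j{\left(U \right)} = \sqrt{6 + U}$ ($j{\left(U \right)} = \sqrt{U + 6} = \sqrt{6 + U}$)
$\left(\left(5 - \frac{48}{-4}\right) + 5\right) + 14 j{\left(-9 \right)} = \left(\left(5 - \frac{48}{-4}\right) + 5\right) + 14 \sqrt{6 - 9} = \left(\left(5 - -12\right) + 5\right) + 14 \sqrt{-3} = \left(\left(5 + 12\right) + 5\right) + 14 i \sqrt{3} = \left(17 + 5\right) + 14 i \sqrt{3} = 22 + 14 i \sqrt{3}$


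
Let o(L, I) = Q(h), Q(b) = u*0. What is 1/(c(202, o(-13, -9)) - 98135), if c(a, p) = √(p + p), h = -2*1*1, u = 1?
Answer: -1/98135 ≈ -1.0190e-5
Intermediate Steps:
h = -2 (h = -2*1 = -2)
Q(b) = 0 (Q(b) = 1*0 = 0)
o(L, I) = 0
c(a, p) = √2*√p (c(a, p) = √(2*p) = √2*√p)
1/(c(202, o(-13, -9)) - 98135) = 1/(√2*√0 - 98135) = 1/(√2*0 - 98135) = 1/(0 - 98135) = 1/(-98135) = -1/98135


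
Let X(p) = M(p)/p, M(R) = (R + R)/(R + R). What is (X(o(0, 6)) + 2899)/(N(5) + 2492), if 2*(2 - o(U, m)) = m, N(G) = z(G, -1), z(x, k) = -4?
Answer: 1449/1244 ≈ 1.1648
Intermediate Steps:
N(G) = -4
M(R) = 1 (M(R) = (2*R)/((2*R)) = (2*R)*(1/(2*R)) = 1)
o(U, m) = 2 - m/2
X(p) = 1/p
(X(o(0, 6)) + 2899)/(N(5) + 2492) = (1/(2 - ½*6) + 2899)/(-4 + 2492) = (1/(2 - 3) + 2899)/2488 = (1/(-1) + 2899)*(1/2488) = (-1 + 2899)*(1/2488) = 2898*(1/2488) = 1449/1244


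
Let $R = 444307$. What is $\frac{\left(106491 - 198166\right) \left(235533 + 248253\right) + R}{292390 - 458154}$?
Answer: $\frac{44350637243}{165764} \approx 2.6755 \cdot 10^{5}$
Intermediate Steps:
$\frac{\left(106491 - 198166\right) \left(235533 + 248253\right) + R}{292390 - 458154} = \frac{\left(106491 - 198166\right) \left(235533 + 248253\right) + 444307}{292390 - 458154} = \frac{\left(-91675\right) 483786 + 444307}{-165764} = \left(-44351081550 + 444307\right) \left(- \frac{1}{165764}\right) = \left(-44350637243\right) \left(- \frac{1}{165764}\right) = \frac{44350637243}{165764}$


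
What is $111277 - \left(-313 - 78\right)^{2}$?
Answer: $-41604$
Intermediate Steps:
$111277 - \left(-313 - 78\right)^{2} = 111277 - \left(-391\right)^{2} = 111277 - 152881 = -41604$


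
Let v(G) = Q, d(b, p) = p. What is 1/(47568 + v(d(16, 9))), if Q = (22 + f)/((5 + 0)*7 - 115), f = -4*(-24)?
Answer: 40/1902661 ≈ 2.1023e-5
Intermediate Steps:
f = 96
Q = -59/40 (Q = (22 + 96)/((5 + 0)*7 - 115) = 118/(5*7 - 115) = 118/(35 - 115) = 118/(-80) = 118*(-1/80) = -59/40 ≈ -1.4750)
v(G) = -59/40
1/(47568 + v(d(16, 9))) = 1/(47568 - 59/40) = 1/(1902661/40) = 40/1902661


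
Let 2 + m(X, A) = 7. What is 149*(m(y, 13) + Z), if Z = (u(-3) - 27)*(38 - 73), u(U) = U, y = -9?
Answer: 157195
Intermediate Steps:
m(X, A) = 5 (m(X, A) = -2 + 7 = 5)
Z = 1050 (Z = (-3 - 27)*(38 - 73) = -30*(-35) = 1050)
149*(m(y, 13) + Z) = 149*(5 + 1050) = 149*1055 = 157195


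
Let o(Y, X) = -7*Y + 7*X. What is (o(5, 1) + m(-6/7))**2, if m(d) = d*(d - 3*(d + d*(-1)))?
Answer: 1784896/2401 ≈ 743.40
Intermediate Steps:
m(d) = d**2 (m(d) = d*(d - 3*(d - d)) = d*(d - 3*0) = d*(d + 0) = d*d = d**2)
(o(5, 1) + m(-6/7))**2 = ((-7*5 + 7*1) + (-6/7)**2)**2 = ((-35 + 7) + (-6*1/7)**2)**2 = (-28 + (-6/7)**2)**2 = (-28 + 36/49)**2 = (-1336/49)**2 = 1784896/2401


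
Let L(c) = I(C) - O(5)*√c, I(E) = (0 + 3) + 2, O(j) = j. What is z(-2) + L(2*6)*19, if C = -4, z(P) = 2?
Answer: 97 - 190*√3 ≈ -232.09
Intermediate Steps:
I(E) = 5 (I(E) = 3 + 2 = 5)
L(c) = 5 - 5*√c
z(-2) + L(2*6)*19 = 2 + (5 - 5*2*√3)*19 = 2 + (5 - 10*√3)*19 = 2 + (95 - 190*√3) = 97 - 190*√3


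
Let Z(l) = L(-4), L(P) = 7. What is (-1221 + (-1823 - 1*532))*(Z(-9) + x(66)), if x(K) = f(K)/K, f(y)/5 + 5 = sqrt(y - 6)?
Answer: -260452/11 - 5960*sqrt(15)/11 ≈ -25776.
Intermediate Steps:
f(y) = -25 + 5*sqrt(-6 + y) (f(y) = -25 + 5*sqrt(y - 6) = -25 + 5*sqrt(-6 + y))
x(K) = (-25 + 5*sqrt(-6 + K))/K
Z(l) = 7
(-1221 + (-1823 - 1*532))*(Z(-9) + x(66)) = (-1221 + (-1823 - 1*532))*(7 + 5*(-5 + sqrt(-6 + 66))/66) = (-1221 + (-1823 - 532))*(7 + 5*(1/66)*(-5 + sqrt(60))) = (-1221 - 2355)*(7 + 5*(1/66)*(-5 + 2*sqrt(15))) = -3576*(7 + (-25/66 + 5*sqrt(15)/33)) = -3576*(437/66 + 5*sqrt(15)/33) = -260452/11 - 5960*sqrt(15)/11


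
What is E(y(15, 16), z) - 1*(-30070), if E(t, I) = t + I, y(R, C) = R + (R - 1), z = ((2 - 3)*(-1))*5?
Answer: 30104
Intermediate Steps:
z = 5 (z = -1*(-1)*5 = 1*5 = 5)
y(R, C) = -1 + 2*R (y(R, C) = R + (-1 + R) = -1 + 2*R)
E(t, I) = I + t
E(y(15, 16), z) - 1*(-30070) = (5 + (-1 + 2*15)) - 1*(-30070) = (5 + (-1 + 30)) + 30070 = (5 + 29) + 30070 = 34 + 30070 = 30104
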